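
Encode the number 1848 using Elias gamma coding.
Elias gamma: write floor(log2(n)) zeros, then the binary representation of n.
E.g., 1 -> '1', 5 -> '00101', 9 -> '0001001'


num_bits = floor(log2(1848)) + 1 = 11
leading_zeros = num_bits - 1 = 10
binary(1848) = 11100111000

Elias gamma(1848) = '0000000000' + '11100111000' = 000000000011100111000 (21 bits)


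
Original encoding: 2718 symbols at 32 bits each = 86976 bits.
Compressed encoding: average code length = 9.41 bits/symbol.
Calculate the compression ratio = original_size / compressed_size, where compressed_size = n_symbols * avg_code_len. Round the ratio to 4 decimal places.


original_size = n_symbols * orig_bits = 2718 * 32 = 86976 bits
compressed_size = n_symbols * avg_code_len = 2718 * 9.41 = 25576.38 bits
ratio = original_size / compressed_size = 86976 / 25576.38 = 3.4006

Compression ratio = 3.4006


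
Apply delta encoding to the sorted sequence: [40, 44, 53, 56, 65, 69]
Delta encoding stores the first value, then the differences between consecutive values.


First value: 40
Deltas:
  44 - 40 = 4
  53 - 44 = 9
  56 - 53 = 3
  65 - 56 = 9
  69 - 65 = 4


Delta encoded: [40, 4, 9, 3, 9, 4]


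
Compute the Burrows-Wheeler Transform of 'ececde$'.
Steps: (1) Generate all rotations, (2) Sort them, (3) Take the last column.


Rotations (sorted):
  0: $ececde -> last char: e
  1: cde$ece -> last char: e
  2: cecde$e -> last char: e
  3: de$ecec -> last char: c
  4: e$ececd -> last char: d
  5: ecde$ec -> last char: c
  6: ececde$ -> last char: $


BWT = eeecdc$


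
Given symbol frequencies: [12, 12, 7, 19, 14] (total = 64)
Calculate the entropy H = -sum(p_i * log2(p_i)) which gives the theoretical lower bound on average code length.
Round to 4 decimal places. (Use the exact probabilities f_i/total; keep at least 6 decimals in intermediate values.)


Per-symbol terms -p_i * log2(p_i) with p_i = f_i/64:
  p = 12/64 = 0.187500: log2(p) = -2.415037, -p*log2(p) = 0.452820
  p = 12/64 = 0.187500: log2(p) = -2.415037, -p*log2(p) = 0.452820
  p = 7/64 = 0.109375: log2(p) = -3.192645, -p*log2(p) = 0.349196
  p = 19/64 = 0.296875: log2(p) = -1.752072, -p*log2(p) = 0.520147
  p = 14/64 = 0.218750: log2(p) = -2.192645, -p*log2(p) = 0.479641
H = 0.452820 + 0.452820 + 0.349196 + 0.520147 + 0.479641 = 2.254624

H = 2.2546 bits/symbol


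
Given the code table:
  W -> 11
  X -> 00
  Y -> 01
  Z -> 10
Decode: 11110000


Decoding:
11 -> W
11 -> W
00 -> X
00 -> X


Result: WWXX


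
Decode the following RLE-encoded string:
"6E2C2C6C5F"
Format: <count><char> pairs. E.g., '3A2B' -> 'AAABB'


Expanding each <count><char> pair:
  6E -> 'EEEEEE'
  2C -> 'CC'
  2C -> 'CC'
  6C -> 'CCCCCC'
  5F -> 'FFFFF'

Decoded = EEEEEECCCCCCCCCCFFFFF


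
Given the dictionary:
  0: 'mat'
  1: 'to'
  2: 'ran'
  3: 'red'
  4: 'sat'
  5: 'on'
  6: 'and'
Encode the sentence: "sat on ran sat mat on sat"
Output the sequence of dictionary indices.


Look up each word in the dictionary:
  'sat' -> 4
  'on' -> 5
  'ran' -> 2
  'sat' -> 4
  'mat' -> 0
  'on' -> 5
  'sat' -> 4

Encoded: [4, 5, 2, 4, 0, 5, 4]


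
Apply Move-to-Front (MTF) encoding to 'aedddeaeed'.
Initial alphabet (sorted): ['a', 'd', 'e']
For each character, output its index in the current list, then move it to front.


MTF encoding:
'a': index 0 in ['a', 'd', 'e'] -> ['a', 'd', 'e']
'e': index 2 in ['a', 'd', 'e'] -> ['e', 'a', 'd']
'd': index 2 in ['e', 'a', 'd'] -> ['d', 'e', 'a']
'd': index 0 in ['d', 'e', 'a'] -> ['d', 'e', 'a']
'd': index 0 in ['d', 'e', 'a'] -> ['d', 'e', 'a']
'e': index 1 in ['d', 'e', 'a'] -> ['e', 'd', 'a']
'a': index 2 in ['e', 'd', 'a'] -> ['a', 'e', 'd']
'e': index 1 in ['a', 'e', 'd'] -> ['e', 'a', 'd']
'e': index 0 in ['e', 'a', 'd'] -> ['e', 'a', 'd']
'd': index 2 in ['e', 'a', 'd'] -> ['d', 'e', 'a']


Output: [0, 2, 2, 0, 0, 1, 2, 1, 0, 2]


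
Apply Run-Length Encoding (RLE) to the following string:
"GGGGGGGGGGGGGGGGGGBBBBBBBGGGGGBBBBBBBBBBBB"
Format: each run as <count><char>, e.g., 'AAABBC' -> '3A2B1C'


Scanning runs left to right:
  i=0: run of 'G' x 18 -> '18G'
  i=18: run of 'B' x 7 -> '7B'
  i=25: run of 'G' x 5 -> '5G'
  i=30: run of 'B' x 12 -> '12B'

RLE = 18G7B5G12B


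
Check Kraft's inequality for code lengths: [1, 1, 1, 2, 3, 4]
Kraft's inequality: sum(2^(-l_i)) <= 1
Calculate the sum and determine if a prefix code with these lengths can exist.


Sum = 2^(-1) + 2^(-1) + 2^(-1) + 2^(-2) + 2^(-3) + 2^(-4)
    = 0.5 + 0.5 + 0.5 + 0.25 + 0.125 + 0.0625
    = 31/16 = 1.9375
Since 1.9375 > 1, Kraft's inequality is NOT satisfied.
A prefix code with these lengths CANNOT exist.

Kraft sum = 1.9375. Not satisfied.


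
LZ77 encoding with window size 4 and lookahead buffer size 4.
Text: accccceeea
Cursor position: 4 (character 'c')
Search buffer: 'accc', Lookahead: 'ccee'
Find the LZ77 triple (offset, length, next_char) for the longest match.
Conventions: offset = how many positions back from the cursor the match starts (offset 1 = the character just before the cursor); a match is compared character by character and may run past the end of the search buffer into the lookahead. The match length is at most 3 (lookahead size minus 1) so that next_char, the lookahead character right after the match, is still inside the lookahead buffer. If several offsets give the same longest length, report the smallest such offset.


Try each offset into the search buffer:
  offset=1 (pos 3, char 'c'): match length 2
  offset=2 (pos 2, char 'c'): match length 2
  offset=3 (pos 1, char 'c'): match length 2
  offset=4 (pos 0, char 'a'): match length 0
Longest match has length 2, found at offsets 1, 2, 3; take the smallest, offset 1.
next_char = character at position 4 + 2 = 6 -> 'e'

Best match: offset=1, length=2 (matching 'cc' starting at position 3)
LZ77 triple: (1, 2, 'e')


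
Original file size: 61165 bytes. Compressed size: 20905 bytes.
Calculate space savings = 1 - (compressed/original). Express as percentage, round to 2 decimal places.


ratio = compressed/original = 20905/61165 = 0.34178
savings = 1 - ratio = 1 - 0.34178 = 0.65822
as a percentage: 0.65822 * 100 = 65.82%

Space savings = 1 - 20905/61165 = 65.82%


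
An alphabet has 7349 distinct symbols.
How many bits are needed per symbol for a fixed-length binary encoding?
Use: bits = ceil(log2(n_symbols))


log2(7349) = 12.8433
Bracket: 2^12 = 4096 < 7349 <= 2^13 = 8192
So ceil(log2(7349)) = 13

bits = ceil(log2(7349)) = ceil(12.8433) = 13 bits


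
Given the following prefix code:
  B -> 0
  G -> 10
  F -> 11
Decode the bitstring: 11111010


Decoding step by step:
Bits 11 -> F
Bits 11 -> F
Bits 10 -> G
Bits 10 -> G


Decoded message: FFGG


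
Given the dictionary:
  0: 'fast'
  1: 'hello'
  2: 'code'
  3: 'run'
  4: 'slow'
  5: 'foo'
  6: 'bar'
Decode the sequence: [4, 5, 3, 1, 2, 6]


Look up each index in the dictionary:
  4 -> 'slow'
  5 -> 'foo'
  3 -> 'run'
  1 -> 'hello'
  2 -> 'code'
  6 -> 'bar'

Decoded: "slow foo run hello code bar"


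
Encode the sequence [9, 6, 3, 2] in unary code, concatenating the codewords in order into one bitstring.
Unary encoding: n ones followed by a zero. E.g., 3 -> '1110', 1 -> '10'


Encode each number as n ones followed by a terminating 0:
  9 -> 1111111110 (10 bits)
  6 -> 1111110 (7 bits)
  3 -> 1110 (4 bits)
  2 -> 110 (3 bits)
Total length = 10 + 7 + 4 + 3 = 24 bits.

Unary([9, 6, 3, 2]) = 111111111011111101110110 (24 bits)


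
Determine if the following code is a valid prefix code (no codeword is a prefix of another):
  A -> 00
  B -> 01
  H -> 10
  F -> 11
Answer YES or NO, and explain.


Checking each pair (does one codeword prefix another?):
  A='00' vs B='01': no prefix
  A='00' vs H='10': no prefix
  A='00' vs F='11': no prefix
  B='01' vs A='00': no prefix
  B='01' vs H='10': no prefix
  B='01' vs F='11': no prefix
  H='10' vs A='00': no prefix
  H='10' vs B='01': no prefix
  H='10' vs F='11': no prefix
  F='11' vs A='00': no prefix
  F='11' vs B='01': no prefix
  F='11' vs H='10': no prefix
No violation found over all pairs.

YES -- this is a valid prefix code. No codeword is a prefix of any other codeword.


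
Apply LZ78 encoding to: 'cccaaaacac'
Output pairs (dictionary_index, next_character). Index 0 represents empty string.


LZ78 encoding steps:
Dictionary: {0: ''}
Step 1: w='' (idx 0), next='c' -> output (0, 'c'), add 'c' as idx 1
Step 2: w='c' (idx 1), next='c' -> output (1, 'c'), add 'cc' as idx 2
Step 3: w='' (idx 0), next='a' -> output (0, 'a'), add 'a' as idx 3
Step 4: w='a' (idx 3), next='a' -> output (3, 'a'), add 'aa' as idx 4
Step 5: w='a' (idx 3), next='c' -> output (3, 'c'), add 'ac' as idx 5
Step 6: w='ac' (idx 5), end of input -> output (5, '')


Encoded: [(0, 'c'), (1, 'c'), (0, 'a'), (3, 'a'), (3, 'c'), (5, '')]


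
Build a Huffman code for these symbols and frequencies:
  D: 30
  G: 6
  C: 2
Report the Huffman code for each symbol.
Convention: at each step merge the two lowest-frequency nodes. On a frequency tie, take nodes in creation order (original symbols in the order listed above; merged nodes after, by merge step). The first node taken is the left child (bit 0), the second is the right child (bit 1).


Huffman tree construction:
Step 1: Merge C(2) + G(6) = 8
Step 2: Merge (C+G)(8) + D(30) = 38
Read each symbol's code off the tree from the root (left child = 0, right child = 1).

Codes:
  D: 1 (length 1)
  G: 01 (length 2)
  C: 00 (length 2)
Average code length: 46/38 = 1.2105 bits/symbol


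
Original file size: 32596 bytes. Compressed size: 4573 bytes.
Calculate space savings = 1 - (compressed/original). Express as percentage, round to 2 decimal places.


ratio = compressed/original = 4573/32596 = 0.140293
savings = 1 - ratio = 1 - 0.140293 = 0.859707
as a percentage: 0.859707 * 100 = 85.97%

Space savings = 1 - 4573/32596 = 85.97%


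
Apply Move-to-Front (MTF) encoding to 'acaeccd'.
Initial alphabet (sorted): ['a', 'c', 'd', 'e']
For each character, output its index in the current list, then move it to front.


MTF encoding:
'a': index 0 in ['a', 'c', 'd', 'e'] -> ['a', 'c', 'd', 'e']
'c': index 1 in ['a', 'c', 'd', 'e'] -> ['c', 'a', 'd', 'e']
'a': index 1 in ['c', 'a', 'd', 'e'] -> ['a', 'c', 'd', 'e']
'e': index 3 in ['a', 'c', 'd', 'e'] -> ['e', 'a', 'c', 'd']
'c': index 2 in ['e', 'a', 'c', 'd'] -> ['c', 'e', 'a', 'd']
'c': index 0 in ['c', 'e', 'a', 'd'] -> ['c', 'e', 'a', 'd']
'd': index 3 in ['c', 'e', 'a', 'd'] -> ['d', 'c', 'e', 'a']


Output: [0, 1, 1, 3, 2, 0, 3]


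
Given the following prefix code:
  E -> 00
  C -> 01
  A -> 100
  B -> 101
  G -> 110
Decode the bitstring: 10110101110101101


Decoding step by step:
Bits 101 -> B
Bits 101 -> B
Bits 01 -> C
Bits 110 -> G
Bits 101 -> B
Bits 101 -> B


Decoded message: BBCGBB


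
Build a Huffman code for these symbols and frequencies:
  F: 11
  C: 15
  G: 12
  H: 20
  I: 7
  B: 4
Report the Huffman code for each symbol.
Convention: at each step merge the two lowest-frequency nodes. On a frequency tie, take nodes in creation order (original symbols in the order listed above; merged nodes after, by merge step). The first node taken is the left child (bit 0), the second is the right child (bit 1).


Huffman tree construction:
Step 1: Merge B(4) + I(7) = 11
Step 2: Merge F(11) + (B+I)(11) = 22
Step 3: Merge G(12) + C(15) = 27
Step 4: Merge H(20) + (F+(B+I))(22) = 42
Step 5: Merge (G+C)(27) + (H+(F+(B+I)))(42) = 69
Read each symbol's code off the tree from the root (left child = 0, right child = 1).

Codes:
  F: 110 (length 3)
  C: 01 (length 2)
  G: 00 (length 2)
  H: 10 (length 2)
  I: 1111 (length 4)
  B: 1110 (length 4)
Average code length: 171/69 = 2.4783 bits/symbol


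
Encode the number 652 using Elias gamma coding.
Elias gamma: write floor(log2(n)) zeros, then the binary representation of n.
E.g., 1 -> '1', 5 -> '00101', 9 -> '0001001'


num_bits = floor(log2(652)) + 1 = 10
leading_zeros = num_bits - 1 = 9
binary(652) = 1010001100

Elias gamma(652) = '000000000' + '1010001100' = 0000000001010001100 (19 bits)


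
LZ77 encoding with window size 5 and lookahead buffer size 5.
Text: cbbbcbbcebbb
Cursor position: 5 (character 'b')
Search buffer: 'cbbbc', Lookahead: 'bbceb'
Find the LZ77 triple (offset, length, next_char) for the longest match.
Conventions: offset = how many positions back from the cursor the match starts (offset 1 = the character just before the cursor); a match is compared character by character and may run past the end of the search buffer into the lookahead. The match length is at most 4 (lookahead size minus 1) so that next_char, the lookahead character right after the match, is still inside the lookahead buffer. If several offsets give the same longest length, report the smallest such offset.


Try each offset into the search buffer:
  offset=1 (pos 4, char 'c'): match length 0
  offset=2 (pos 3, char 'b'): match length 1
  offset=3 (pos 2, char 'b'): match length 3
  offset=4 (pos 1, char 'b'): match length 2
  offset=5 (pos 0, char 'c'): match length 0
Longest match has length 3 at offset 3.
next_char = character at position 5 + 3 = 8 -> 'e'

Best match: offset=3, length=3 (matching 'bbc' starting at position 2)
LZ77 triple: (3, 3, 'e')


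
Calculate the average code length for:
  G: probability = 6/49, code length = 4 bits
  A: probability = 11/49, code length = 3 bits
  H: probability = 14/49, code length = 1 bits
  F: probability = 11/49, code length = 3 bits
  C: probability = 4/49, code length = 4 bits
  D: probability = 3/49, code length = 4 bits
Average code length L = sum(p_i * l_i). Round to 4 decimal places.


Weighted contributions p_i * l_i:
  G: (6/49) * 4 = 24/49
  A: (11/49) * 3 = 33/49
  H: (14/49) * 1 = 14/49
  F: (11/49) * 3 = 33/49
  C: (4/49) * 4 = 16/49
  D: (3/49) * 4 = 12/49
Sum = (24 + 33 + 14 + 33 + 16 + 12)/49 = 132/49

L = 132/49 = 2.6939 bits/symbol


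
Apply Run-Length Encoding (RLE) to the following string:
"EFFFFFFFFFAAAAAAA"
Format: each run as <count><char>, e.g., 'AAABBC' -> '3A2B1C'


Scanning runs left to right:
  i=0: run of 'E' x 1 -> '1E'
  i=1: run of 'F' x 9 -> '9F'
  i=10: run of 'A' x 7 -> '7A'

RLE = 1E9F7A


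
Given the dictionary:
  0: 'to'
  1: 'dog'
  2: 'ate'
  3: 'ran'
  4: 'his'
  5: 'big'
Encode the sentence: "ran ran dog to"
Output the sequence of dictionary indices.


Look up each word in the dictionary:
  'ran' -> 3
  'ran' -> 3
  'dog' -> 1
  'to' -> 0

Encoded: [3, 3, 1, 0]


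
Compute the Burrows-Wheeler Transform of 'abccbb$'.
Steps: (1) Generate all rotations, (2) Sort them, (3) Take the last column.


Rotations (sorted):
  0: $abccbb -> last char: b
  1: abccbb$ -> last char: $
  2: b$abccb -> last char: b
  3: bb$abcc -> last char: c
  4: bccbb$a -> last char: a
  5: cbb$abc -> last char: c
  6: ccbb$ab -> last char: b


BWT = b$bcacb


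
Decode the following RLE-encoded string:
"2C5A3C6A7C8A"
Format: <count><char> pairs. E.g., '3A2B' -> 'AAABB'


Expanding each <count><char> pair:
  2C -> 'CC'
  5A -> 'AAAAA'
  3C -> 'CCC'
  6A -> 'AAAAAA'
  7C -> 'CCCCCCC'
  8A -> 'AAAAAAAA'

Decoded = CCAAAAACCCAAAAAACCCCCCCAAAAAAAA


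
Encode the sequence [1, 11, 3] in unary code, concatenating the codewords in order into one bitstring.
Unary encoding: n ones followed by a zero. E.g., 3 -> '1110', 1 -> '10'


Encode each number as n ones followed by a terminating 0:
  1 -> 10 (2 bits)
  11 -> 111111111110 (12 bits)
  3 -> 1110 (4 bits)
Total length = 2 + 12 + 4 = 18 bits.

Unary([1, 11, 3]) = 101111111111101110 (18 bits)


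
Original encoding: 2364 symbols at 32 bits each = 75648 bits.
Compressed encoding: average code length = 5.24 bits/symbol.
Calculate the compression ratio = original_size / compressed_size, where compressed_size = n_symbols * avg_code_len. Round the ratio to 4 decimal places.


original_size = n_symbols * orig_bits = 2364 * 32 = 75648 bits
compressed_size = n_symbols * avg_code_len = 2364 * 5.24 = 12387.36 bits
ratio = original_size / compressed_size = 75648 / 12387.36 = 6.1069

Compression ratio = 6.1069


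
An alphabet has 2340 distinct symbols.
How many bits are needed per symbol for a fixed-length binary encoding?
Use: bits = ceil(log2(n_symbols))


log2(2340) = 11.1923
Bracket: 2^11 = 2048 < 2340 <= 2^12 = 4096
So ceil(log2(2340)) = 12

bits = ceil(log2(2340)) = ceil(11.1923) = 12 bits


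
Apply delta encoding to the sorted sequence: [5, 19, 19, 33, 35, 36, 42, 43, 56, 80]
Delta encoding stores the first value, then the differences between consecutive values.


First value: 5
Deltas:
  19 - 5 = 14
  19 - 19 = 0
  33 - 19 = 14
  35 - 33 = 2
  36 - 35 = 1
  42 - 36 = 6
  43 - 42 = 1
  56 - 43 = 13
  80 - 56 = 24


Delta encoded: [5, 14, 0, 14, 2, 1, 6, 1, 13, 24]


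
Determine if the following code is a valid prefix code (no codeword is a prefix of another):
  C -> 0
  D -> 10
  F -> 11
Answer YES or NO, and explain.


Checking each pair (does one codeword prefix another?):
  C='0' vs D='10': no prefix
  C='0' vs F='11': no prefix
  D='10' vs C='0': no prefix
  D='10' vs F='11': no prefix
  F='11' vs C='0': no prefix
  F='11' vs D='10': no prefix
No violation found over all pairs.

YES -- this is a valid prefix code. No codeword is a prefix of any other codeword.


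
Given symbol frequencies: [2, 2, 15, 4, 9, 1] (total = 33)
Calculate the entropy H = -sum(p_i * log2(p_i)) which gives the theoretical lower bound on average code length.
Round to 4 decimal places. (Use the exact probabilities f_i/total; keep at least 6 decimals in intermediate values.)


Per-symbol terms -p_i * log2(p_i) with p_i = f_i/33:
  p = 2/33 = 0.060606: log2(p) = -4.044394, -p*log2(p) = 0.245115
  p = 2/33 = 0.060606: log2(p) = -4.044394, -p*log2(p) = 0.245115
  p = 15/33 = 0.454545: log2(p) = -1.137504, -p*log2(p) = 0.517047
  p = 4/33 = 0.121212: log2(p) = -3.044394, -p*log2(p) = 0.369017
  p = 9/33 = 0.272727: log2(p) = -1.874469, -p*log2(p) = 0.511219
  p = 1/33 = 0.030303: log2(p) = -5.044394, -p*log2(p) = 0.152860
H = 0.245115 + 0.245115 + 0.517047 + 0.369017 + 0.511219 + 0.152860 = 2.040373

H = 2.0404 bits/symbol


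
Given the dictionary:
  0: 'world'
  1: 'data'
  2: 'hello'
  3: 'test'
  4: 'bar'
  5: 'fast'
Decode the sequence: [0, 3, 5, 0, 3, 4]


Look up each index in the dictionary:
  0 -> 'world'
  3 -> 'test'
  5 -> 'fast'
  0 -> 'world'
  3 -> 'test'
  4 -> 'bar'

Decoded: "world test fast world test bar"


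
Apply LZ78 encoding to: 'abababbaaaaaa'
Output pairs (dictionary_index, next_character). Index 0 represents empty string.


LZ78 encoding steps:
Dictionary: {0: ''}
Step 1: w='' (idx 0), next='a' -> output (0, 'a'), add 'a' as idx 1
Step 2: w='' (idx 0), next='b' -> output (0, 'b'), add 'b' as idx 2
Step 3: w='a' (idx 1), next='b' -> output (1, 'b'), add 'ab' as idx 3
Step 4: w='ab' (idx 3), next='b' -> output (3, 'b'), add 'abb' as idx 4
Step 5: w='a' (idx 1), next='a' -> output (1, 'a'), add 'aa' as idx 5
Step 6: w='aa' (idx 5), next='a' -> output (5, 'a'), add 'aaa' as idx 6
Step 7: w='a' (idx 1), end of input -> output (1, '')


Encoded: [(0, 'a'), (0, 'b'), (1, 'b'), (3, 'b'), (1, 'a'), (5, 'a'), (1, '')]


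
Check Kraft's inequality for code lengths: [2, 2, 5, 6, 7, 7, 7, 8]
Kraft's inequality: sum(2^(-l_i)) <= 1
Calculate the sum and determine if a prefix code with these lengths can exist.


Sum = 2^(-2) + 2^(-2) + 2^(-5) + 2^(-6) + 2^(-7) + 2^(-7) + 2^(-7) + 2^(-8)
    = 0.25 + 0.25 + 0.03125 + 0.015625 + 0.0078125 + 0.0078125 + 0.0078125 + 0.00390625
    = 147/256 = 0.57421875
Since 0.57421875 <= 1, Kraft's inequality IS satisfied.
A prefix code with these lengths CAN exist.

Kraft sum = 0.57421875. Satisfied.


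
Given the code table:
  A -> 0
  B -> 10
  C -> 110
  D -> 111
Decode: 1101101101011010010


Decoding:
110 -> C
110 -> C
110 -> C
10 -> B
110 -> C
10 -> B
0 -> A
10 -> B


Result: CCCBCBAB


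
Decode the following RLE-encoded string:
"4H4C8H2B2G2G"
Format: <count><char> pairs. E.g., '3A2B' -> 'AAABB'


Expanding each <count><char> pair:
  4H -> 'HHHH'
  4C -> 'CCCC'
  8H -> 'HHHHHHHH'
  2B -> 'BB'
  2G -> 'GG'
  2G -> 'GG'

Decoded = HHHHCCCCHHHHHHHHBBGGGG


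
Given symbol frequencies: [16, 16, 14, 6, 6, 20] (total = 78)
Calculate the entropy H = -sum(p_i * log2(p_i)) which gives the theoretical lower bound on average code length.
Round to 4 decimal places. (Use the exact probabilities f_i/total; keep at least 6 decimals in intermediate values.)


Per-symbol terms -p_i * log2(p_i) with p_i = f_i/78:
  p = 16/78 = 0.205128: log2(p) = -2.285402, -p*log2(p) = 0.468800
  p = 16/78 = 0.205128: log2(p) = -2.285402, -p*log2(p) = 0.468800
  p = 14/78 = 0.179487: log2(p) = -2.478047, -p*log2(p) = 0.444778
  p = 6/78 = 0.076923: log2(p) = -3.700440, -p*log2(p) = 0.284649
  p = 6/78 = 0.076923: log2(p) = -3.700440, -p*log2(p) = 0.284649
  p = 20/78 = 0.256410: log2(p) = -1.963474, -p*log2(p) = 0.503455
H = 0.468800 + 0.468800 + 0.444778 + 0.284649 + 0.284649 + 0.503455 = 2.455131

H = 2.4551 bits/symbol


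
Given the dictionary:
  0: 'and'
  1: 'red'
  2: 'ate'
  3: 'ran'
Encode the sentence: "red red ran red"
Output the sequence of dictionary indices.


Look up each word in the dictionary:
  'red' -> 1
  'red' -> 1
  'ran' -> 3
  'red' -> 1

Encoded: [1, 1, 3, 1]


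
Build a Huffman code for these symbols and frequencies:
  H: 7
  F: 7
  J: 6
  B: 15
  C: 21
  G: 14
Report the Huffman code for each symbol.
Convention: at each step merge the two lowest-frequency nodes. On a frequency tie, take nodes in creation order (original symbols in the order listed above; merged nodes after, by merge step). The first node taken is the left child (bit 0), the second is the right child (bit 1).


Huffman tree construction:
Step 1: Merge J(6) + H(7) = 13
Step 2: Merge F(7) + (J+H)(13) = 20
Step 3: Merge G(14) + B(15) = 29
Step 4: Merge (F+(J+H))(20) + C(21) = 41
Step 5: Merge (G+B)(29) + ((F+(J+H))+C)(41) = 70
Read each symbol's code off the tree from the root (left child = 0, right child = 1).

Codes:
  H: 1011 (length 4)
  F: 100 (length 3)
  J: 1010 (length 4)
  B: 01 (length 2)
  C: 11 (length 2)
  G: 00 (length 2)
Average code length: 173/70 = 2.4714 bits/symbol


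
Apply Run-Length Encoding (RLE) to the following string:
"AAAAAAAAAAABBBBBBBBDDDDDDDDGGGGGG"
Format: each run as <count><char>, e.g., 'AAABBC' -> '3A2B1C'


Scanning runs left to right:
  i=0: run of 'A' x 11 -> '11A'
  i=11: run of 'B' x 8 -> '8B'
  i=19: run of 'D' x 8 -> '8D'
  i=27: run of 'G' x 6 -> '6G'

RLE = 11A8B8D6G


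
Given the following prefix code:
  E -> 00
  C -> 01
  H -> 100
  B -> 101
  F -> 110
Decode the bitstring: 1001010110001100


Decoding step by step:
Bits 100 -> H
Bits 101 -> B
Bits 01 -> C
Bits 100 -> H
Bits 01 -> C
Bits 100 -> H


Decoded message: HBCHCH


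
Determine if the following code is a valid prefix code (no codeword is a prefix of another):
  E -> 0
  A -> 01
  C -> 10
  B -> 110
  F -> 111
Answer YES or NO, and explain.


Checking each pair (does one codeword prefix another?):
  E='0' vs A='01': prefix -- VIOLATION

NO -- this is NOT a valid prefix code. E (0) is a prefix of A (01).


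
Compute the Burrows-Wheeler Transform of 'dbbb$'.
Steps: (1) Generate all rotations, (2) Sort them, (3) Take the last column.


Rotations (sorted):
  0: $dbbb -> last char: b
  1: b$dbb -> last char: b
  2: bb$db -> last char: b
  3: bbb$d -> last char: d
  4: dbbb$ -> last char: $


BWT = bbbd$


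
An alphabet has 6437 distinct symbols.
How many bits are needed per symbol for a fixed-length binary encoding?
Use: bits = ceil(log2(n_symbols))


log2(6437) = 12.6522
Bracket: 2^12 = 4096 < 6437 <= 2^13 = 8192
So ceil(log2(6437)) = 13

bits = ceil(log2(6437)) = ceil(12.6522) = 13 bits


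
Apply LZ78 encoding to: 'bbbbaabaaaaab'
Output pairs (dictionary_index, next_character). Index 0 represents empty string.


LZ78 encoding steps:
Dictionary: {0: ''}
Step 1: w='' (idx 0), next='b' -> output (0, 'b'), add 'b' as idx 1
Step 2: w='b' (idx 1), next='b' -> output (1, 'b'), add 'bb' as idx 2
Step 3: w='b' (idx 1), next='a' -> output (1, 'a'), add 'ba' as idx 3
Step 4: w='' (idx 0), next='a' -> output (0, 'a'), add 'a' as idx 4
Step 5: w='ba' (idx 3), next='a' -> output (3, 'a'), add 'baa' as idx 5
Step 6: w='a' (idx 4), next='a' -> output (4, 'a'), add 'aa' as idx 6
Step 7: w='a' (idx 4), next='b' -> output (4, 'b'), add 'ab' as idx 7


Encoded: [(0, 'b'), (1, 'b'), (1, 'a'), (0, 'a'), (3, 'a'), (4, 'a'), (4, 'b')]


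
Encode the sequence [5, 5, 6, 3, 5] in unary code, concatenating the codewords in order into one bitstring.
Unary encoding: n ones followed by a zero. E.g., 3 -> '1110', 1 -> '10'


Encode each number as n ones followed by a terminating 0:
  5 -> 111110 (6 bits)
  5 -> 111110 (6 bits)
  6 -> 1111110 (7 bits)
  3 -> 1110 (4 bits)
  5 -> 111110 (6 bits)
Total length = 6 + 6 + 7 + 4 + 6 = 29 bits.

Unary([5, 5, 6, 3, 5]) = 11111011111011111101110111110 (29 bits)


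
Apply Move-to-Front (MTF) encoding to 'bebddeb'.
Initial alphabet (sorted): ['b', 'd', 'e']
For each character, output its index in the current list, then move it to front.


MTF encoding:
'b': index 0 in ['b', 'd', 'e'] -> ['b', 'd', 'e']
'e': index 2 in ['b', 'd', 'e'] -> ['e', 'b', 'd']
'b': index 1 in ['e', 'b', 'd'] -> ['b', 'e', 'd']
'd': index 2 in ['b', 'e', 'd'] -> ['d', 'b', 'e']
'd': index 0 in ['d', 'b', 'e'] -> ['d', 'b', 'e']
'e': index 2 in ['d', 'b', 'e'] -> ['e', 'd', 'b']
'b': index 2 in ['e', 'd', 'b'] -> ['b', 'e', 'd']


Output: [0, 2, 1, 2, 0, 2, 2]


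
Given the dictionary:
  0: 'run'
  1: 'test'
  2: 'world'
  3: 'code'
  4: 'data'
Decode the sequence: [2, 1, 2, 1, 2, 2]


Look up each index in the dictionary:
  2 -> 'world'
  1 -> 'test'
  2 -> 'world'
  1 -> 'test'
  2 -> 'world'
  2 -> 'world'

Decoded: "world test world test world world"


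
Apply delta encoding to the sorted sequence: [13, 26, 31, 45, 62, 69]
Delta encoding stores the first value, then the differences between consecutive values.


First value: 13
Deltas:
  26 - 13 = 13
  31 - 26 = 5
  45 - 31 = 14
  62 - 45 = 17
  69 - 62 = 7


Delta encoded: [13, 13, 5, 14, 17, 7]


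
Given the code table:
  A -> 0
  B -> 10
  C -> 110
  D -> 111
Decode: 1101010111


Decoding:
110 -> C
10 -> B
10 -> B
111 -> D


Result: CBBD


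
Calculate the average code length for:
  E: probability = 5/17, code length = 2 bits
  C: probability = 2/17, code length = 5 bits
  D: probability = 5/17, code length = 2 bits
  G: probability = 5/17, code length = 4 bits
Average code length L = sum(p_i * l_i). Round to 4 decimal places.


Weighted contributions p_i * l_i:
  E: (5/17) * 2 = 10/17
  C: (2/17) * 5 = 10/17
  D: (5/17) * 2 = 10/17
  G: (5/17) * 4 = 20/17
Sum = (10 + 10 + 10 + 20)/17 = 50/17

L = 50/17 = 2.9412 bits/symbol


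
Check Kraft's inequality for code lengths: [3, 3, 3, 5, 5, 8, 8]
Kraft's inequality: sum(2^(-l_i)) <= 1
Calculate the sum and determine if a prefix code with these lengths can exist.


Sum = 2^(-3) + 2^(-3) + 2^(-3) + 2^(-5) + 2^(-5) + 2^(-8) + 2^(-8)
    = 0.125 + 0.125 + 0.125 + 0.03125 + 0.03125 + 0.00390625 + 0.00390625
    = 114/256 = 0.4453125
Since 0.4453125 <= 1, Kraft's inequality IS satisfied.
A prefix code with these lengths CAN exist.

Kraft sum = 0.4453125. Satisfied.


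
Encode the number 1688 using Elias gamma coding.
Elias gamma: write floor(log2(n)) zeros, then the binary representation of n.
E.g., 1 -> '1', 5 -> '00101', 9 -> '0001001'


num_bits = floor(log2(1688)) + 1 = 11
leading_zeros = num_bits - 1 = 10
binary(1688) = 11010011000

Elias gamma(1688) = '0000000000' + '11010011000' = 000000000011010011000 (21 bits)


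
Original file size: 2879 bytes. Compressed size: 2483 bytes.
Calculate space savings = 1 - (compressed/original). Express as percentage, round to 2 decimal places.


ratio = compressed/original = 2483/2879 = 0.862452
savings = 1 - ratio = 1 - 0.862452 = 0.137548
as a percentage: 0.137548 * 100 = 13.75%

Space savings = 1 - 2483/2879 = 13.75%


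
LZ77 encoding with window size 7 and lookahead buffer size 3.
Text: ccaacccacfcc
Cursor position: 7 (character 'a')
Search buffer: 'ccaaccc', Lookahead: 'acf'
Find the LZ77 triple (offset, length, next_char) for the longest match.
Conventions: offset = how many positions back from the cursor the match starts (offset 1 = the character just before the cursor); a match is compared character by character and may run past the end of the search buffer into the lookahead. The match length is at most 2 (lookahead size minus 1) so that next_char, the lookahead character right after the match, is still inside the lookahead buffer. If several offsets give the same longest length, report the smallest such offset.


Try each offset into the search buffer:
  offset=1 (pos 6, char 'c'): match length 0
  offset=2 (pos 5, char 'c'): match length 0
  offset=3 (pos 4, char 'c'): match length 0
  offset=4 (pos 3, char 'a'): match length 2
  offset=5 (pos 2, char 'a'): match length 1
  offset=6 (pos 1, char 'c'): match length 0
  offset=7 (pos 0, char 'c'): match length 0
Longest match has length 2 at offset 4.
next_char = character at position 7 + 2 = 9 -> 'f'

Best match: offset=4, length=2 (matching 'ac' starting at position 3)
LZ77 triple: (4, 2, 'f')


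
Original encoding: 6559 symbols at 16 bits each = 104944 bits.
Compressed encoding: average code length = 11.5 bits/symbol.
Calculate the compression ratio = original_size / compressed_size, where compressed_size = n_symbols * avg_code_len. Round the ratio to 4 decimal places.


original_size = n_symbols * orig_bits = 6559 * 16 = 104944 bits
compressed_size = n_symbols * avg_code_len = 6559 * 11.5 = 75428.5 bits
ratio = original_size / compressed_size = 104944 / 75428.5 = 1.3913

Compression ratio = 1.3913


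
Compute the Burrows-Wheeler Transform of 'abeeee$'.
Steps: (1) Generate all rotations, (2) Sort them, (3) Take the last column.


Rotations (sorted):
  0: $abeeee -> last char: e
  1: abeeee$ -> last char: $
  2: beeee$a -> last char: a
  3: e$abeee -> last char: e
  4: ee$abee -> last char: e
  5: eee$abe -> last char: e
  6: eeee$ab -> last char: b


BWT = e$aeeeb


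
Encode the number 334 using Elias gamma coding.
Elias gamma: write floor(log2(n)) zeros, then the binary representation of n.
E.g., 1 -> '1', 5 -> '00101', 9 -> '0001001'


num_bits = floor(log2(334)) + 1 = 9
leading_zeros = num_bits - 1 = 8
binary(334) = 101001110

Elias gamma(334) = '00000000' + '101001110' = 00000000101001110 (17 bits)


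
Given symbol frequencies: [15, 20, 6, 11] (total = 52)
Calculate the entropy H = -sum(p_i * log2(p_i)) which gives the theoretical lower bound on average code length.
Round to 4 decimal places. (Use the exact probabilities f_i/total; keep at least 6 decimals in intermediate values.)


Per-symbol terms -p_i * log2(p_i) with p_i = f_i/52:
  p = 15/52 = 0.288462: log2(p) = -1.793549, -p*log2(p) = 0.517370
  p = 20/52 = 0.384615: log2(p) = -1.378512, -p*log2(p) = 0.530197
  p = 6/52 = 0.115385: log2(p) = -3.115477, -p*log2(p) = 0.359478
  p = 11/52 = 0.211538: log2(p) = -2.241008, -p*log2(p) = 0.474059
H = 0.517370 + 0.530197 + 0.359478 + 0.474059 = 1.881104

H = 1.8811 bits/symbol


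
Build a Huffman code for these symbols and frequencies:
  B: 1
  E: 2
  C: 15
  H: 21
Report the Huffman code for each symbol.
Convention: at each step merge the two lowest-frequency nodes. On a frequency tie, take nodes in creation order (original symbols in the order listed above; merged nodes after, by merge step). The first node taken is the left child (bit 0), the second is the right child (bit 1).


Huffman tree construction:
Step 1: Merge B(1) + E(2) = 3
Step 2: Merge (B+E)(3) + C(15) = 18
Step 3: Merge ((B+E)+C)(18) + H(21) = 39
Read each symbol's code off the tree from the root (left child = 0, right child = 1).

Codes:
  B: 000 (length 3)
  E: 001 (length 3)
  C: 01 (length 2)
  H: 1 (length 1)
Average code length: 60/39 = 1.5385 bits/symbol


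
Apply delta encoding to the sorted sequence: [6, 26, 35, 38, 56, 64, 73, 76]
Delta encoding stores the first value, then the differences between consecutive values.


First value: 6
Deltas:
  26 - 6 = 20
  35 - 26 = 9
  38 - 35 = 3
  56 - 38 = 18
  64 - 56 = 8
  73 - 64 = 9
  76 - 73 = 3


Delta encoded: [6, 20, 9, 3, 18, 8, 9, 3]


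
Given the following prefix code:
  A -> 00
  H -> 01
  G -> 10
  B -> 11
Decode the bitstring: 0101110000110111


Decoding step by step:
Bits 01 -> H
Bits 01 -> H
Bits 11 -> B
Bits 00 -> A
Bits 00 -> A
Bits 11 -> B
Bits 01 -> H
Bits 11 -> B


Decoded message: HHBAABHB


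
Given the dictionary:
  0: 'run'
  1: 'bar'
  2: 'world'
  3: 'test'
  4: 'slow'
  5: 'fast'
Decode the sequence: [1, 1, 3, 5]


Look up each index in the dictionary:
  1 -> 'bar'
  1 -> 'bar'
  3 -> 'test'
  5 -> 'fast'

Decoded: "bar bar test fast"


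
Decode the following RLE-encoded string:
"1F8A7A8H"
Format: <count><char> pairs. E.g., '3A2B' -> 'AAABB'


Expanding each <count><char> pair:
  1F -> 'F'
  8A -> 'AAAAAAAA'
  7A -> 'AAAAAAA'
  8H -> 'HHHHHHHH'

Decoded = FAAAAAAAAAAAAAAAHHHHHHHH


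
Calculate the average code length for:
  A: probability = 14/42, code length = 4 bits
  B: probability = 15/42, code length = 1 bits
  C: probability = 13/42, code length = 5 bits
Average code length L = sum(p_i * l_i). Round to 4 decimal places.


Weighted contributions p_i * l_i:
  A: (14/42) * 4 = 56/42
  B: (15/42) * 1 = 15/42
  C: (13/42) * 5 = 65/42
Sum = (56 + 15 + 65)/42 = 136/42

L = 136/42 = 3.2381 bits/symbol


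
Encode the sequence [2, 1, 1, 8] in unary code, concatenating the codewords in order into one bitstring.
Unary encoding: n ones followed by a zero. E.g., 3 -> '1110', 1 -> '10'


Encode each number as n ones followed by a terminating 0:
  2 -> 110 (3 bits)
  1 -> 10 (2 bits)
  1 -> 10 (2 bits)
  8 -> 111111110 (9 bits)
Total length = 3 + 2 + 2 + 9 = 16 bits.

Unary([2, 1, 1, 8]) = 1101010111111110 (16 bits)


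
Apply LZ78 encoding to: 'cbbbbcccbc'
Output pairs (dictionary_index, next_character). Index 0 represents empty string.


LZ78 encoding steps:
Dictionary: {0: ''}
Step 1: w='' (idx 0), next='c' -> output (0, 'c'), add 'c' as idx 1
Step 2: w='' (idx 0), next='b' -> output (0, 'b'), add 'b' as idx 2
Step 3: w='b' (idx 2), next='b' -> output (2, 'b'), add 'bb' as idx 3
Step 4: w='b' (idx 2), next='c' -> output (2, 'c'), add 'bc' as idx 4
Step 5: w='c' (idx 1), next='c' -> output (1, 'c'), add 'cc' as idx 5
Step 6: w='bc' (idx 4), end of input -> output (4, '')


Encoded: [(0, 'c'), (0, 'b'), (2, 'b'), (2, 'c'), (1, 'c'), (4, '')]


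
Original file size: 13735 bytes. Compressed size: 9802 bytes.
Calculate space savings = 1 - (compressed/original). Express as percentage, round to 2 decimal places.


ratio = compressed/original = 9802/13735 = 0.713651
savings = 1 - ratio = 1 - 0.713651 = 0.286349
as a percentage: 0.286349 * 100 = 28.63%

Space savings = 1 - 9802/13735 = 28.63%


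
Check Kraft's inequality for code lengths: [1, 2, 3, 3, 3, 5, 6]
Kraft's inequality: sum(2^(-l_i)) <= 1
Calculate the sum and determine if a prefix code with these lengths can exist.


Sum = 2^(-1) + 2^(-2) + 2^(-3) + 2^(-3) + 2^(-3) + 2^(-5) + 2^(-6)
    = 0.5 + 0.25 + 0.125 + 0.125 + 0.125 + 0.03125 + 0.015625
    = 75/64 = 1.171875
Since 1.171875 > 1, Kraft's inequality is NOT satisfied.
A prefix code with these lengths CANNOT exist.

Kraft sum = 1.171875. Not satisfied.


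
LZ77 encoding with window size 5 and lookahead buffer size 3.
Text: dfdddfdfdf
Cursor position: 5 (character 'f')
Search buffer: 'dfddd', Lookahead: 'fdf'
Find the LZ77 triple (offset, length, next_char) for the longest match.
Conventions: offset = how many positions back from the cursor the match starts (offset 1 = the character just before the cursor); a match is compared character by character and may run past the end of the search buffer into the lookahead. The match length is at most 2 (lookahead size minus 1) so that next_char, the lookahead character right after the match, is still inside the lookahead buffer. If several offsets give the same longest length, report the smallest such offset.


Try each offset into the search buffer:
  offset=1 (pos 4, char 'd'): match length 0
  offset=2 (pos 3, char 'd'): match length 0
  offset=3 (pos 2, char 'd'): match length 0
  offset=4 (pos 1, char 'f'): match length 2
  offset=5 (pos 0, char 'd'): match length 0
Longest match has length 2 at offset 4.
next_char = character at position 5 + 2 = 7 -> 'f'

Best match: offset=4, length=2 (matching 'fd' starting at position 1)
LZ77 triple: (4, 2, 'f')


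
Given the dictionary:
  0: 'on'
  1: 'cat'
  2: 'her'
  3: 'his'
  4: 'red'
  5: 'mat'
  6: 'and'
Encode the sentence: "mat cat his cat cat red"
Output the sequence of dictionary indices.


Look up each word in the dictionary:
  'mat' -> 5
  'cat' -> 1
  'his' -> 3
  'cat' -> 1
  'cat' -> 1
  'red' -> 4

Encoded: [5, 1, 3, 1, 1, 4]


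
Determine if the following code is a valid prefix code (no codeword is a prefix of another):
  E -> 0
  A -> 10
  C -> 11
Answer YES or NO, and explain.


Checking each pair (does one codeword prefix another?):
  E='0' vs A='10': no prefix
  E='0' vs C='11': no prefix
  A='10' vs E='0': no prefix
  A='10' vs C='11': no prefix
  C='11' vs E='0': no prefix
  C='11' vs A='10': no prefix
No violation found over all pairs.

YES -- this is a valid prefix code. No codeword is a prefix of any other codeword.


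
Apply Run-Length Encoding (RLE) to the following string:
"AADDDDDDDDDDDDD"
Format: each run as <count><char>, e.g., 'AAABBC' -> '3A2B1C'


Scanning runs left to right:
  i=0: run of 'A' x 2 -> '2A'
  i=2: run of 'D' x 13 -> '13D'

RLE = 2A13D


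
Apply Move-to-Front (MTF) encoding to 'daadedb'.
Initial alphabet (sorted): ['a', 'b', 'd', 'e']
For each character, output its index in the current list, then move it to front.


MTF encoding:
'd': index 2 in ['a', 'b', 'd', 'e'] -> ['d', 'a', 'b', 'e']
'a': index 1 in ['d', 'a', 'b', 'e'] -> ['a', 'd', 'b', 'e']
'a': index 0 in ['a', 'd', 'b', 'e'] -> ['a', 'd', 'b', 'e']
'd': index 1 in ['a', 'd', 'b', 'e'] -> ['d', 'a', 'b', 'e']
'e': index 3 in ['d', 'a', 'b', 'e'] -> ['e', 'd', 'a', 'b']
'd': index 1 in ['e', 'd', 'a', 'b'] -> ['d', 'e', 'a', 'b']
'b': index 3 in ['d', 'e', 'a', 'b'] -> ['b', 'd', 'e', 'a']


Output: [2, 1, 0, 1, 3, 1, 3]


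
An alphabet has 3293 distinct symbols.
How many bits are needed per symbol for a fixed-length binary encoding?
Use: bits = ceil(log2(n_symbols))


log2(3293) = 11.6852
Bracket: 2^11 = 2048 < 3293 <= 2^12 = 4096
So ceil(log2(3293)) = 12

bits = ceil(log2(3293)) = ceil(11.6852) = 12 bits


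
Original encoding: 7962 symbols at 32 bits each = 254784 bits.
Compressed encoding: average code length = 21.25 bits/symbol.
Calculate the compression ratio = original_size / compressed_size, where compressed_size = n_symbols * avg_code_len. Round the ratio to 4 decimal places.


original_size = n_symbols * orig_bits = 7962 * 32 = 254784 bits
compressed_size = n_symbols * avg_code_len = 7962 * 21.25 = 169192.5 bits
ratio = original_size / compressed_size = 254784 / 169192.5 = 1.5059

Compression ratio = 1.5059


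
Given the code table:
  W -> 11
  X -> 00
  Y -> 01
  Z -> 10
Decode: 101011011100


Decoding:
10 -> Z
10 -> Z
11 -> W
01 -> Y
11 -> W
00 -> X


Result: ZZWYWX


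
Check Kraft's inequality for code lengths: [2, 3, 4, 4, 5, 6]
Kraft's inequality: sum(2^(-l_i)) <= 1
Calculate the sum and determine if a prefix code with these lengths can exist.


Sum = 2^(-2) + 2^(-3) + 2^(-4) + 2^(-4) + 2^(-5) + 2^(-6)
    = 0.25 + 0.125 + 0.0625 + 0.0625 + 0.03125 + 0.015625
    = 35/64 = 0.546875
Since 0.546875 <= 1, Kraft's inequality IS satisfied.
A prefix code with these lengths CAN exist.

Kraft sum = 0.546875. Satisfied.


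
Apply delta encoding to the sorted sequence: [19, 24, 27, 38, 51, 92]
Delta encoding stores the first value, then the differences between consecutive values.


First value: 19
Deltas:
  24 - 19 = 5
  27 - 24 = 3
  38 - 27 = 11
  51 - 38 = 13
  92 - 51 = 41


Delta encoded: [19, 5, 3, 11, 13, 41]


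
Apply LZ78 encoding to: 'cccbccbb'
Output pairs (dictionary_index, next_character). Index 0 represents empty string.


LZ78 encoding steps:
Dictionary: {0: ''}
Step 1: w='' (idx 0), next='c' -> output (0, 'c'), add 'c' as idx 1
Step 2: w='c' (idx 1), next='c' -> output (1, 'c'), add 'cc' as idx 2
Step 3: w='' (idx 0), next='b' -> output (0, 'b'), add 'b' as idx 3
Step 4: w='cc' (idx 2), next='b' -> output (2, 'b'), add 'ccb' as idx 4
Step 5: w='b' (idx 3), end of input -> output (3, '')


Encoded: [(0, 'c'), (1, 'c'), (0, 'b'), (2, 'b'), (3, '')]
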